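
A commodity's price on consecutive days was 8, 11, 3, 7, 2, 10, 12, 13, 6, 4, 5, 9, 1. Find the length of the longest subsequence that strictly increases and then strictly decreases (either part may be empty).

8

inc[i] = longest strictly increasing subsequence ending at i; dec[i] = longest strictly decreasing subsequence starting at i:
i:      1  2  3  4  5  6  7  8  9 10 11 12 13
a[i]:   8 11  3  7  2 10 12 13  6  4  5  9  1
inc:    1  2  1  2  1  3  4  5  2  2  3  4  1
dec:    5  5  3  4  2  4  4  4  3  2  2  2  1
Best peak at i=8 (value 13): inc=5, dec=4, length 5+4−1 = 8.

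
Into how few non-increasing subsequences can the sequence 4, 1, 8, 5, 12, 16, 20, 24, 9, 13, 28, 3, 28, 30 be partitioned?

Place each on the leftmost legal pile:
4 → new pile 1 (tops now [4])
1 → pile 1 (tops now [1])
8 → new pile 2 (tops now [1, 8])
5 → pile 2 (tops now [1, 5])
12 → new pile 3 (tops now [1, 5, 12])
16 → new pile 4 (tops now [1, 5, 12, 16])
20 → new pile 5 (tops now [1, 5, 12, 16, 20])
24 → new pile 6 (tops now [1, 5, 12, 16, 20, 24])
9 → pile 3 (tops now [1, 5, 9, 16, 20, 24])
13 → pile 4 (tops now [1, 5, 9, 13, 20, 24])
28 → new pile 7 (tops now [1, 5, 9, 13, 20, 24, 28])
3 → pile 2 (tops now [1, 3, 9, 13, 20, 24, 28])
28 → pile 7 (tops now [1, 3, 9, 13, 20, 24, 28])
30 → new pile 8 (tops now [1, 3, 9, 13, 20, 24, 28, 30])
Eight piles.

8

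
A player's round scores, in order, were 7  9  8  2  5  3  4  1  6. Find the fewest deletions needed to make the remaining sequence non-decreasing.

5

Fewest deletions = n − (longest non-decreasing subsequence).
i:     1 2 3 4 5 6 7 8 9
a[i]:  7 9 8 2 5 3 4 1 6
dp:    1 2 2 1 2 2 3 1 4
max dp = 4, so deletions = 9 − 4 = 5.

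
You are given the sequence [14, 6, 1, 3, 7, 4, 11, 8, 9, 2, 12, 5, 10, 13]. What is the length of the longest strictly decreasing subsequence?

Negate each value so 'decreasing' becomes 'increasing', then run patience tails on the negated sequence:
-14 → extends → [-14]
-6 → extends → [-14, -6]
-1 → extends → [-14, -6, -1]
-3 → replaces -1 → [-14, -6, -3]
-7 → replaces -6 → [-14, -7, -3]
-4 → replaces -3 → [-14, -7, -4]
-11 → replaces -7 → [-14, -11, -4]
-8 → replaces -4 → [-14, -11, -8]
-9 → replaces -8 → [-14, -11, -9]
-2 → extends → [-14, -11, -9, -2]
-12 → replaces -11 → [-14, -12, -9, -2]
-5 → replaces -2 → [-14, -12, -9, -5]
-10 → replaces -9 → [-14, -12, -10, -5]
-13 → replaces -12 → [-14, -13, -10, -5]
Four tails, so the longest strictly decreasing subsequence of the original has length 4.

4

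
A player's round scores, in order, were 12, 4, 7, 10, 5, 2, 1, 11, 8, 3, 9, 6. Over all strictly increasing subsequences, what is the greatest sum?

Let S[i] be the best sum of a strictly increasing subsequence ending at i:
i:      1  2  3  4  5  6  7  8  9 10 11 12
a[i]:  12  4  7 10  5  2  1 11  8  3  9  6
S:     12  4 11 21  9  2  1 32 19  5 28 15
Maximum is 32 (e.g. 4 + 7 + 10 + 11).

32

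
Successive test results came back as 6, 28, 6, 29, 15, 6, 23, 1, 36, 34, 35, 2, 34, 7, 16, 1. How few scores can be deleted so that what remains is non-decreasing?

Fewest deletions = n − (longest non-decreasing subsequence).
Patience tails:
6 → extends → [6]
28 → extends → [6, 28]
6 → replaces 28 → [6, 6]
29 → extends → [6, 6, 29]
15 → replaces 29 → [6, 6, 15]
6 → replaces 15 → [6, 6, 6]
23 → extends → [6, 6, 6, 23]
1 → replaces 6 → [1, 6, 6, 23]
36 → extends → [1, 6, 6, 23, 36]
34 → replaces 36 → [1, 6, 6, 23, 34]
35 → extends → [1, 6, 6, 23, 34, 35]
2 → replaces 6 → [1, 2, 6, 23, 34, 35]
34 → replaces 35 → [1, 2, 6, 23, 34, 34]
7 → replaces 23 → [1, 2, 6, 7, 34, 34]
16 → replaces 34 → [1, 2, 6, 7, 16, 34]
1 → replaces 2 → [1, 1, 6, 7, 16, 34]
Longest non-decreasing subsequence has length 6, so deletions = 16 − 6 = 10.

10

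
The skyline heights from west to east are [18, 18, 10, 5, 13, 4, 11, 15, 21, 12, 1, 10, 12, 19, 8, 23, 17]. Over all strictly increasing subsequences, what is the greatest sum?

82

Let S[i] be the best sum of a strictly increasing subsequence ending at i:
i:      1  2  3  4  5  6  7  8  9 10 11 12 13 14 15 16 17
a[i]:  18 18 10  5 13  4 11 15 21 12  1 10 12 19  8 23 17
S:     18 18 10  5 23  4 21 38 59 33  1 15 33 57 13 82 55
Maximum is 82 (e.g. 10 + 13 + 15 + 21 + 23).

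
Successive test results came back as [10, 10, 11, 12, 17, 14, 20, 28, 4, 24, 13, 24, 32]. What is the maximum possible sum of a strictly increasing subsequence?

Let S[i] be the best sum of a strictly increasing subsequence ending at i:
i:       1   2   3   4   5   6   7   8   9  10  11  12  13
a[i]:   10  10  11  12  17  14  20  28   4  24  13  24  32
S:      10  10  21  33  50  47  70  98   4  94  46  94 130
Maximum is 130 (e.g. 10 + 11 + 12 + 17 + 20 + 28 + 32).

130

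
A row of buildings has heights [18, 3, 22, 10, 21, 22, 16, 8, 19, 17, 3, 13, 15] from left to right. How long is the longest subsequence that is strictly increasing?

Track the smallest tail for each achievable length (strict):
18 → extends → [18]
3 → replaces 18 → [3]
22 → extends → [3, 22]
10 → replaces 22 → [3, 10]
21 → extends → [3, 10, 21]
22 → extends → [3, 10, 21, 22]
16 → replaces 21 → [3, 10, 16, 22]
8 → replaces 10 → [3, 8, 16, 22]
19 → replaces 22 → [3, 8, 16, 19]
17 → replaces 19 → [3, 8, 16, 17]
3 → already a tail → [3, 8, 16, 17]
13 → replaces 16 → [3, 8, 13, 17]
15 → replaces 17 → [3, 8, 13, 15]
Four tails, so the longest strictly increasing subsequence has length 4 (e.g. 3, 10, 21, 22).

4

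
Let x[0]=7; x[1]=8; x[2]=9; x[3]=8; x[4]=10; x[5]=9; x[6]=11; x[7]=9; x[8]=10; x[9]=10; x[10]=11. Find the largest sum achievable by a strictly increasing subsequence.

Let S[i] be the best sum of a strictly increasing subsequence ending at i:
i:      0  1  2  3  4  5  6  7  8  9 10
x[i]:   7  8  9  8 10  9 11  9 10 10 11
S:      7 15 24 15 34 24 45 24 34 34 45
Maximum is 45 (e.g. 7 + 8 + 9 + 10 + 11).

45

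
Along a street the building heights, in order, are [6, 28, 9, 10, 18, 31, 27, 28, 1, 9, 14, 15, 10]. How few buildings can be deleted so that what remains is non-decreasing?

7

Fewest deletions = n − (longest non-decreasing subsequence).
Patience tails:
6 → extends → [6]
28 → extends → [6, 28]
9 → replaces 28 → [6, 9]
10 → extends → [6, 9, 10]
18 → extends → [6, 9, 10, 18]
31 → extends → [6, 9, 10, 18, 31]
27 → replaces 31 → [6, 9, 10, 18, 27]
28 → extends → [6, 9, 10, 18, 27, 28]
1 → replaces 6 → [1, 9, 10, 18, 27, 28]
9 → replaces 10 → [1, 9, 9, 18, 27, 28]
14 → replaces 18 → [1, 9, 9, 14, 27, 28]
15 → replaces 27 → [1, 9, 9, 14, 15, 28]
10 → replaces 14 → [1, 9, 9, 10, 15, 28]
Longest non-decreasing subsequence has length 6, so deletions = 13 − 6 = 7.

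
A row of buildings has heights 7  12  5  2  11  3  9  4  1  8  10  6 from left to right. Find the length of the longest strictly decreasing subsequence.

5

Negate each value so 'decreasing' becomes 'increasing', then run patience tails on the negated sequence:
-7 → extends → [-7]
-12 → replaces -7 → [-12]
-5 → extends → [-12, -5]
-2 → extends → [-12, -5, -2]
-11 → replaces -5 → [-12, -11, -2]
-3 → replaces -2 → [-12, -11, -3]
-9 → replaces -3 → [-12, -11, -9]
-4 → extends → [-12, -11, -9, -4]
-1 → extends → [-12, -11, -9, -4, -1]
-8 → replaces -4 → [-12, -11, -9, -8, -1]
-10 → replaces -9 → [-12, -11, -10, -8, -1]
-6 → replaces -1 → [-12, -11, -10, -8, -6]
Five tails, so the longest strictly decreasing subsequence of the original has length 5.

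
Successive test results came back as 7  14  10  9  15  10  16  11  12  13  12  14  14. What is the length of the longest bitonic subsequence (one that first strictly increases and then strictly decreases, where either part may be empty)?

7

inc[i] = longest strictly increasing subsequence ending at i; dec[i] = longest strictly decreasing subsequence starting at i:
i:      1  2  3  4  5  6  7  8  9 10 11 12 13
a[i]:   7 14 10  9 15 10 16 11 12 13 12 14 14
inc:    1  2  2  2  3  3  4  4  5  6  5  7  7
dec:    1  3  2  1  3  1  3  1  1  2  1  1  1
Best peak at i=10 (value 13): inc=6, dec=2, length 6+2−1 = 7.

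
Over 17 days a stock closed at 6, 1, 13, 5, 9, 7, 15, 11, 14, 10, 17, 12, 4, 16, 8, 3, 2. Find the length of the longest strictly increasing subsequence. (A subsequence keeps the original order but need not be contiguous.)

6

Let dp[i] be the length of the longest such subsequence ending at index i:
i:      1  2  3  4  5  6  7  8  9 10 11 12 13 14 15 16 17
a[i]:   6  1 13  5  9  7 15 11 14 10 17 12  4 16  8  3  2
dp:     1  1  2  2  3  3  4  4  5  4  6  5  2  6  4  2  2
Maximum dp value is 6.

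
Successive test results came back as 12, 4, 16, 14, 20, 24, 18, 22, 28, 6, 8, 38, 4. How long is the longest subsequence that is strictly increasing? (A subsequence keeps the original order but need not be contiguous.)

6

Track the smallest tail for each achievable length (strict):
12 → extends → [12]
4 → replaces 12 → [4]
16 → extends → [4, 16]
14 → replaces 16 → [4, 14]
20 → extends → [4, 14, 20]
24 → extends → [4, 14, 20, 24]
18 → replaces 20 → [4, 14, 18, 24]
22 → replaces 24 → [4, 14, 18, 22]
28 → extends → [4, 14, 18, 22, 28]
6 → replaces 14 → [4, 6, 18, 22, 28]
8 → replaces 18 → [4, 6, 8, 22, 28]
38 → extends → [4, 6, 8, 22, 28, 38]
4 → already a tail → [4, 6, 8, 22, 28, 38]
Six tails, so the longest strictly increasing subsequence has length 6 (e.g. 12, 16, 20, 24, 28, 38).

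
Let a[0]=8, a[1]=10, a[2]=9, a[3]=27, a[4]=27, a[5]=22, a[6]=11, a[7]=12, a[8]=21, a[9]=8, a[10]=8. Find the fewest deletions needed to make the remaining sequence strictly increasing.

Fewest deletions = n − (longest strictly increasing subsequence).
i:      0  1  2  3  4  5  6  7  8  9 10
a[i]:   8 10  9 27 27 22 11 12 21  8  8
dp:     1  2  2  3  3  3  3  4  5  1  1
max dp = 5, so deletions = 11 − 5 = 6.

6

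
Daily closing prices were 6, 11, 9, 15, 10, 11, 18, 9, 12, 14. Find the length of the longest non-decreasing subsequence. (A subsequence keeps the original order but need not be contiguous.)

6

Track the smallest tail for each achievable length (allowing ties):
6 → extends → [6]
11 → extends → [6, 11]
9 → replaces 11 → [6, 9]
15 → extends → [6, 9, 15]
10 → replaces 15 → [6, 9, 10]
11 → extends → [6, 9, 10, 11]
18 → extends → [6, 9, 10, 11, 18]
9 → replaces 10 → [6, 9, 9, 11, 18]
12 → replaces 18 → [6, 9, 9, 11, 12]
14 → extends → [6, 9, 9, 11, 12, 14]
Six tails, so the longest non-decreasing subsequence has length 6 (e.g. 6, 9, 10, 11, 12, 14).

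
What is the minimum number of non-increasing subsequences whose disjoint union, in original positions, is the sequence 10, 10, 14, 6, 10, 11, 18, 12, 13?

5

Place each on the leftmost legal pile:
10 → new pile 1 (tops now [10])
10 → pile 1 (tops now [10])
14 → new pile 2 (tops now [10, 14])
6 → pile 1 (tops now [6, 14])
10 → pile 2 (tops now [6, 10])
11 → new pile 3 (tops now [6, 10, 11])
18 → new pile 4 (tops now [6, 10, 11, 18])
12 → pile 4 (tops now [6, 10, 11, 12])
13 → new pile 5 (tops now [6, 10, 11, 12, 13])
Five piles.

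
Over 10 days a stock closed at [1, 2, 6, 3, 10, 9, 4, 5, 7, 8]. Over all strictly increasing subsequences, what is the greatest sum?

30

Let S[i] be the best sum of a strictly increasing subsequence ending at i:
i:      1  2  3  4  5  6  7  8  9 10
a[i]:   1  2  6  3 10  9  4  5  7  8
S:      1  3  9  6 19 18 10 15 22 30
Maximum is 30 (e.g. 1 + 2 + 3 + 4 + 5 + 7 + 8).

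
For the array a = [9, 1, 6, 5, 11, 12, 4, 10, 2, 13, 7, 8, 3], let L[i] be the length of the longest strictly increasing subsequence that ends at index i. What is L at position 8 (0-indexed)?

2

dp[i] = 1 + max{dp[j] : j<i, a[j]<a[i]} (or 1 if no such j):
i:      0  1  2  3  4  5  6  7  8  9 10 11 12
a[i]:   9  1  6  5 11 12  4 10  2 13  7  8  3
dp:     1  1  2  2  3  4  2  3  2  5  3  4  3
At index 8 the value is 2.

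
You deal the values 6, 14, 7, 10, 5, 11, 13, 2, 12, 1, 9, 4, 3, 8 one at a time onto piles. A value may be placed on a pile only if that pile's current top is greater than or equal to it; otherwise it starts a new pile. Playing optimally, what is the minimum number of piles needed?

5

The minimum number of non-increasing subsequences covering a sequence equals the length of its longest strictly increasing subsequence.
LIS length is 5 (e.g. 6, 7, 10, 11, 13), so 5 piles are needed.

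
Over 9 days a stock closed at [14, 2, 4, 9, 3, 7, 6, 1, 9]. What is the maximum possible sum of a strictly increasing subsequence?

Let S[i] be the best sum of a strictly increasing subsequence ending at i:
i:      1  2  3  4  5  6  7  8  9
a[i]:  14  2  4  9  3  7  6  1  9
S:     14  2  6 15  5 13 12  1 22
Maximum is 22 (e.g. 2 + 4 + 7 + 9).

22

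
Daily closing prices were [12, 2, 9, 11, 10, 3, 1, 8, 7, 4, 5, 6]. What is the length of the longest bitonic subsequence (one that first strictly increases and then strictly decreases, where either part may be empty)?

inc[i] = longest strictly increasing subsequence ending at i; dec[i] = longest strictly decreasing subsequence starting at i:
i:      1  2  3  4  5  6  7  8  9 10 11 12
a[i]:  12  2  9 11 10  3  1  8  7  4  5  6
inc:    1  1  2  3  3  2  1  3  3  3  4  5
dec:    6  2  4  5  4  2  1  3  2  1  1  1
Best peak at i=4 (value 11): inc=3, dec=5, length 3+5−1 = 7.

7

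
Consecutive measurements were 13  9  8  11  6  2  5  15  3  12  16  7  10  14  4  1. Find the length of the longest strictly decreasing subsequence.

7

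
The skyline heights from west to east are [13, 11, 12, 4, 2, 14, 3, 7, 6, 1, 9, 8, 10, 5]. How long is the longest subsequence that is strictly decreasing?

5

Let dp[i] be the longest strictly decreasing subsequence ending at i:
i:      1  2  3  4  5  6  7  8  9 10 11 12 13 14
a[i]:  13 11 12  4  2 14  3  7  6  1  9  8 10  5
dp:     1  2  2  3  4  1  4  3  4  5  3  4  3  5
Maximum is 5.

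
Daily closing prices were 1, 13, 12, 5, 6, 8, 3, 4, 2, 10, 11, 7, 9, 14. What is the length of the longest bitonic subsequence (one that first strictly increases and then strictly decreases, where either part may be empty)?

inc[i] = longest strictly increasing subsequence ending at i; dec[i] = longest strictly decreasing subsequence starting at i:
i:      1  2  3  4  5  6  7  8  9 10 11 12 13 14
a[i]:   1 13 12  5  6  8  3  4  2 10 11  7  9 14
inc:    1  2  2  2  3  4  2  3  2  5  6  4  5  7
dec:    1  5  4  3  3  3  2  2  1  2  2  1  1  1
Best peak at i=11 (value 11): inc=6, dec=2, length 6+2−1 = 7.

7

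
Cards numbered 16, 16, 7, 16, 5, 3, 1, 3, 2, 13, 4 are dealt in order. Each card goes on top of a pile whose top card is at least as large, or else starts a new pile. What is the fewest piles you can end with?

3

Place each on the leftmost legal pile:
16 → new pile 1 (tops now [16])
16 → pile 1 (tops now [16])
7 → pile 1 (tops now [7])
16 → new pile 2 (tops now [7, 16])
5 → pile 1 (tops now [5, 16])
3 → pile 1 (tops now [3, 16])
1 → pile 1 (tops now [1, 16])
3 → pile 2 (tops now [1, 3])
2 → pile 2 (tops now [1, 2])
13 → new pile 3 (tops now [1, 2, 13])
4 → pile 3 (tops now [1, 2, 4])
Three piles.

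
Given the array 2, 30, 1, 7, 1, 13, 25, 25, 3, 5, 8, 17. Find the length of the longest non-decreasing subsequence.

6

Track the smallest tail for each achievable length (allowing ties):
2 → extends → [2]
30 → extends → [2, 30]
1 → replaces 2 → [1, 30]
7 → replaces 30 → [1, 7]
1 → replaces 7 → [1, 1]
13 → extends → [1, 1, 13]
25 → extends → [1, 1, 13, 25]
25 → extends → [1, 1, 13, 25, 25]
3 → replaces 13 → [1, 1, 3, 25, 25]
5 → replaces 25 → [1, 1, 3, 5, 25]
8 → replaces 25 → [1, 1, 3, 5, 8]
17 → extends → [1, 1, 3, 5, 8, 17]
Six tails, so the longest non-decreasing subsequence has length 6 (e.g. 1, 1, 3, 5, 8, 17).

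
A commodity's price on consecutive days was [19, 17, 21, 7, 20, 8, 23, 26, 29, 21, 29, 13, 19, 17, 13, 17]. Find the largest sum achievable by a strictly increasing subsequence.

118

Let S[i] be the best sum of a strictly increasing subsequence ending at i:
i:       1   2   3   4   5   6   7   8   9  10  11  12  13  14  15  16
a[i]:   19  17  21   7  20   8  23  26  29  21  29  13  19  17  13  17
S:      19  17  40   7  39  15  63  89 118  60 118  28  47  45  28  45
Maximum is 118 (e.g. 19 + 21 + 23 + 26 + 29).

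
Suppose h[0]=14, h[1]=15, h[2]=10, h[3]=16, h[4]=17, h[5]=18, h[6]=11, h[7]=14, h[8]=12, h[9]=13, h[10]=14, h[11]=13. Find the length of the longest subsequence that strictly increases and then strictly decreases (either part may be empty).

7

inc[i] = longest strictly increasing subsequence ending at i; dec[i] = longest strictly decreasing subsequence starting at i:
i:      0  1  2  3  4  5  6  7  8  9 10 11
h[i]:  14 15 10 16 17 18 11 14 12 13 14 13
inc:    1  2  1  3  4  5  2  3  3  4  5  4
dec:    2  3  1  3  3  3  1  2  1  1  2  1
Best peak at i=5 (value 18): inc=5, dec=3, length 5+3−1 = 7.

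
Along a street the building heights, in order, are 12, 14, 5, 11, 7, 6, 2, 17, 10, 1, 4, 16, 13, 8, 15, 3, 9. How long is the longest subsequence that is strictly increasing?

Let dp[i] be the length of the longest such subsequence ending at index i:
i:      1  2  3  4  5  6  7  8  9 10 11 12 13 14 15 16 17
a[i]:  12 14  5 11  7  6  2 17 10  1  4 16 13  8 15  3  9
dp:     1  2  1  2  2  2  1  3  3  1  2  4  4  3  5  2  4
Maximum dp value is 5.

5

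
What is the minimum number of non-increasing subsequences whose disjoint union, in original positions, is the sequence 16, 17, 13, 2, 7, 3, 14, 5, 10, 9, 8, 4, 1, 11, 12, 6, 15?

Place each on the leftmost legal pile:
16 → new pile 1 (tops now [16])
17 → new pile 2 (tops now [16, 17])
13 → pile 1 (tops now [13, 17])
2 → pile 1 (tops now [2, 17])
7 → pile 2 (tops now [2, 7])
3 → pile 2 (tops now [2, 3])
14 → new pile 3 (tops now [2, 3, 14])
5 → pile 3 (tops now [2, 3, 5])
10 → new pile 4 (tops now [2, 3, 5, 10])
9 → pile 4 (tops now [2, 3, 5, 9])
8 → pile 4 (tops now [2, 3, 5, 8])
4 → pile 3 (tops now [2, 3, 4, 8])
1 → pile 1 (tops now [1, 3, 4, 8])
11 → new pile 5 (tops now [1, 3, 4, 8, 11])
12 → new pile 6 (tops now [1, 3, 4, 8, 11, 12])
6 → pile 4 (tops now [1, 3, 4, 6, 11, 12])
15 → new pile 7 (tops now [1, 3, 4, 6, 11, 12, 15])
Seven piles.

7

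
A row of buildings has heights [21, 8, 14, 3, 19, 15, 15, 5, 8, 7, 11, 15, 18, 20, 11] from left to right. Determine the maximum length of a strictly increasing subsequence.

7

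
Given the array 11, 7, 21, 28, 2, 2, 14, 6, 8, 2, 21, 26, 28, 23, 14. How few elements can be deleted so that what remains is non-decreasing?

Fewest deletions = n − (longest non-decreasing subsequence).
i:      1  2  3  4  5  6  7  8  9 10 11 12 13 14 15
a[i]:  11  7 21 28  2  2 14  6  8  2 21 26 28 23 14
dp:     1  1  2  3  1  2  3  3  4  3  5  6  7  6  5
max dp = 7, so deletions = 15 − 7 = 8.

8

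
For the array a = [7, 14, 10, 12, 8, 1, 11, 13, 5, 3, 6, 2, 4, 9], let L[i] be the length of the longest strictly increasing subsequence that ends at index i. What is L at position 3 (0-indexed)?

dp[i] = 1 + max{dp[j] : j<i, a[j]<a[i]} (or 1 if no such j):
i:      0  1  2  3  4  5  6  7  8  9 10 11 12 13
a[i]:   7 14 10 12  8  1 11 13  5  3  6  2  4  9
dp:     1  2  2  3  2  1  3  4  2  2  3  2  3  4
At index 3 the value is 3.

3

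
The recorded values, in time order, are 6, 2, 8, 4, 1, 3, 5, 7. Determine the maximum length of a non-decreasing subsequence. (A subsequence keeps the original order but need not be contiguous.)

4

Track the smallest tail for each achievable length (allowing ties):
6 → extends → [6]
2 → replaces 6 → [2]
8 → extends → [2, 8]
4 → replaces 8 → [2, 4]
1 → replaces 2 → [1, 4]
3 → replaces 4 → [1, 3]
5 → extends → [1, 3, 5]
7 → extends → [1, 3, 5, 7]
Four tails, so the longest non-decreasing subsequence has length 4 (e.g. 2, 4, 5, 7).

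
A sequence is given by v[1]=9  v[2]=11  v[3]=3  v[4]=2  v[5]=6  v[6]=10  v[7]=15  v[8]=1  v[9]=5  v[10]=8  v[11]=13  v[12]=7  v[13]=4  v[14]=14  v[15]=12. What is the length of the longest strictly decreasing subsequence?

Negate each value so 'decreasing' becomes 'increasing', then run patience tails on the negated sequence:
-9 → extends → [-9]
-11 → replaces -9 → [-11]
-3 → extends → [-11, -3]
-2 → extends → [-11, -3, -2]
-6 → replaces -3 → [-11, -6, -2]
-10 → replaces -6 → [-11, -10, -2]
-15 → replaces -11 → [-15, -10, -2]
-1 → extends → [-15, -10, -2, -1]
-5 → replaces -2 → [-15, -10, -5, -1]
-8 → replaces -5 → [-15, -10, -8, -1]
-13 → replaces -10 → [-15, -13, -8, -1]
-7 → replaces -1 → [-15, -13, -8, -7]
-4 → extends → [-15, -13, -8, -7, -4]
-14 → replaces -13 → [-15, -14, -8, -7, -4]
-12 → replaces -8 → [-15, -14, -12, -7, -4]
Five tails, so the longest strictly decreasing subsequence of the original has length 5.

5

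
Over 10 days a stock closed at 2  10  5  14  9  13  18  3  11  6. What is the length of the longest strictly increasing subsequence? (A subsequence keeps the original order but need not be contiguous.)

5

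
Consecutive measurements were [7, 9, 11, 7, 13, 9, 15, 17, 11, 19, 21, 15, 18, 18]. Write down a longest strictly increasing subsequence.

Patience tails give the LIS length; then backtrack through the dp parents:
7 → extends → [7]
9 → extends → [7, 9]
11 → extends → [7, 9, 11]
7 → already a tail → [7, 9, 11]
13 → extends → [7, 9, 11, 13]
9 → already a tail → [7, 9, 11, 13]
15 → extends → [7, 9, 11, 13, 15]
17 → extends → [7, 9, 11, 13, 15, 17]
11 → already a tail → [7, 9, 11, 13, 15, 17]
19 → extends → [7, 9, 11, 13, 15, 17, 19]
21 → extends → [7, 9, 11, 13, 15, 17, 19, 21]
15 → already a tail → [7, 9, 11, 13, 15, 17, 19, 21]
18 → replaces 19 → [7, 9, 11, 13, 15, 17, 18, 21]
18 → already a tail → [7, 9, 11, 13, 15, 17, 18, 21]
Length 8; one witness is 7, 9, 11, 13, 15, 17, 19, 21.

7, 9, 11, 13, 15, 17, 19, 21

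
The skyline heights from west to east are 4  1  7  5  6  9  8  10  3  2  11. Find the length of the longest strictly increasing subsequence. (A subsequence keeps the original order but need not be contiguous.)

6

Track the smallest tail for each achievable length (strict):
4 → extends → [4]
1 → replaces 4 → [1]
7 → extends → [1, 7]
5 → replaces 7 → [1, 5]
6 → extends → [1, 5, 6]
9 → extends → [1, 5, 6, 9]
8 → replaces 9 → [1, 5, 6, 8]
10 → extends → [1, 5, 6, 8, 10]
3 → replaces 5 → [1, 3, 6, 8, 10]
2 → replaces 3 → [1, 2, 6, 8, 10]
11 → extends → [1, 2, 6, 8, 10, 11]
Six tails, so the longest strictly increasing subsequence has length 6 (e.g. 4, 5, 6, 9, 10, 11).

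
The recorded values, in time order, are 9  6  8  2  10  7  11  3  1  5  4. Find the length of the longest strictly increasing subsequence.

4

Track the smallest tail for each achievable length (strict):
9 → extends → [9]
6 → replaces 9 → [6]
8 → extends → [6, 8]
2 → replaces 6 → [2, 8]
10 → extends → [2, 8, 10]
7 → replaces 8 → [2, 7, 10]
11 → extends → [2, 7, 10, 11]
3 → replaces 7 → [2, 3, 10, 11]
1 → replaces 2 → [1, 3, 10, 11]
5 → replaces 10 → [1, 3, 5, 11]
4 → replaces 5 → [1, 3, 4, 11]
Four tails, so the longest strictly increasing subsequence has length 4 (e.g. 6, 8, 10, 11).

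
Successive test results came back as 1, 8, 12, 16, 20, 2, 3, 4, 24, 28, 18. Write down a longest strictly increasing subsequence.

1, 8, 12, 16, 20, 24, 28

Patience tails give the LIS length; then backtrack through the dp parents:
1 → extends → [1]
8 → extends → [1, 8]
12 → extends → [1, 8, 12]
16 → extends → [1, 8, 12, 16]
20 → extends → [1, 8, 12, 16, 20]
2 → replaces 8 → [1, 2, 12, 16, 20]
3 → replaces 12 → [1, 2, 3, 16, 20]
4 → replaces 16 → [1, 2, 3, 4, 20]
24 → extends → [1, 2, 3, 4, 20, 24]
28 → extends → [1, 2, 3, 4, 20, 24, 28]
18 → replaces 20 → [1, 2, 3, 4, 18, 24, 28]
Length 7; one witness is 1, 8, 12, 16, 20, 24, 28.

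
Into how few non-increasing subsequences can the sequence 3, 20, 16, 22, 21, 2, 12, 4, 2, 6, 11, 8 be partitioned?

4

The minimum number of non-increasing subsequences covering a sequence equals the length of its longest strictly increasing subsequence.
LIS length is 4 (e.g. 3, 4, 6, 11), so 4 piles are needed.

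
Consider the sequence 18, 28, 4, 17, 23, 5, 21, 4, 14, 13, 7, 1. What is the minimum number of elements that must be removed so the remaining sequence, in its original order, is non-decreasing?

9

Fewest deletions = n − (longest non-decreasing subsequence).
i:      1  2  3  4  5  6  7  8  9 10 11 12
a[i]:  18 28  4 17 23  5 21  4 14 13  7  1
dp:     1  2  1  2  3  2  3  2  3  3  3  1
max dp = 3, so deletions = 12 − 3 = 9.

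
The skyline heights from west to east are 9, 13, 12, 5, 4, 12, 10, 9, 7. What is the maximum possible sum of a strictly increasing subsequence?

22

Let S[i] be the best sum of a strictly increasing subsequence ending at i:
i:      1  2  3  4  5  6  7  8  9
a[i]:   9 13 12  5  4 12 10  9  7
S:      9 22 21  5  4 21 19 14 12
Maximum is 22 (e.g. 9 + 13).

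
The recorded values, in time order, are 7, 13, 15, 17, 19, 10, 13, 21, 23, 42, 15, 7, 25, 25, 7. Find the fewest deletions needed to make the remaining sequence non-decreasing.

Fewest deletions = n − (longest non-decreasing subsequence).
Patience tails:
7 → extends → [7]
13 → extends → [7, 13]
15 → extends → [7, 13, 15]
17 → extends → [7, 13, 15, 17]
19 → extends → [7, 13, 15, 17, 19]
10 → replaces 13 → [7, 10, 15, 17, 19]
13 → replaces 15 → [7, 10, 13, 17, 19]
21 → extends → [7, 10, 13, 17, 19, 21]
23 → extends → [7, 10, 13, 17, 19, 21, 23]
42 → extends → [7, 10, 13, 17, 19, 21, 23, 42]
15 → replaces 17 → [7, 10, 13, 15, 19, 21, 23, 42]
7 → replaces 10 → [7, 7, 13, 15, 19, 21, 23, 42]
25 → replaces 42 → [7, 7, 13, 15, 19, 21, 23, 25]
25 → extends → [7, 7, 13, 15, 19, 21, 23, 25, 25]
7 → replaces 13 → [7, 7, 7, 15, 19, 21, 23, 25, 25]
Longest non-decreasing subsequence has length 9, so deletions = 15 − 9 = 6.

6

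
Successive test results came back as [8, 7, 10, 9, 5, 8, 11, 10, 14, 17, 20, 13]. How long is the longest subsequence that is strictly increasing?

6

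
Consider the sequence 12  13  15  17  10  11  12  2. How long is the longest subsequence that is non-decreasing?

Track the smallest tail for each achievable length (allowing ties):
12 → extends → [12]
13 → extends → [12, 13]
15 → extends → [12, 13, 15]
17 → extends → [12, 13, 15, 17]
10 → replaces 12 → [10, 13, 15, 17]
11 → replaces 13 → [10, 11, 15, 17]
12 → replaces 15 → [10, 11, 12, 17]
2 → replaces 10 → [2, 11, 12, 17]
Four tails, so the longest non-decreasing subsequence has length 4 (e.g. 12, 13, 15, 17).

4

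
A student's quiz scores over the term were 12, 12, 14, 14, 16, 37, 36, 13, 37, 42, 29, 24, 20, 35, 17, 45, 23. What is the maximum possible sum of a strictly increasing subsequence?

Let S[i] be the best sum of a strictly increasing subsequence ending at i:
i:       1   2   3   4   5   6   7   8   9  10  11  12  13  14  15  16  17
a[i]:   12  12  14  14  16  37  36  13  37  42  29  24  20  35  17  45  23
S:      12  12  26  26  42  79  78  25 115 157  71  66  62 106  59 202  85
Maximum is 202 (e.g. 12 + 14 + 16 + 36 + 37 + 42 + 45).

202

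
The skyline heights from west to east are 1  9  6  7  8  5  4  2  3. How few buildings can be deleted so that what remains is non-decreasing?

Fewest deletions = n − (longest non-decreasing subsequence).
i:     1 2 3 4 5 6 7 8 9
a[i]:  1 9 6 7 8 5 4 2 3
dp:    1 2 2 3 4 2 2 2 3
max dp = 4, so deletions = 9 − 4 = 5.

5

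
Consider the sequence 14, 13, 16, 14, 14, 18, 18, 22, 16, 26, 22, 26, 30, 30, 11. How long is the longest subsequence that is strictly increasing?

Let dp[i] be the length of the longest such subsequence ending at index i:
i:      1  2  3  4  5  6  7  8  9 10 11 12 13 14 15
a[i]:  14 13 16 14 14 18 18 22 16 26 22 26 30 30 11
dp:     1  1  2  2  2  3  3  4  3  5  4  5  6  6  1
Maximum dp value is 6.

6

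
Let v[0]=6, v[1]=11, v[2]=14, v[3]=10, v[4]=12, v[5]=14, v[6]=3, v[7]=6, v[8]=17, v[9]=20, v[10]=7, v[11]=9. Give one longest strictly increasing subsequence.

Patience tails give the LIS length; then backtrack through the dp parents:
6 → extends → [6]
11 → extends → [6, 11]
14 → extends → [6, 11, 14]
10 → replaces 11 → [6, 10, 14]
12 → replaces 14 → [6, 10, 12]
14 → extends → [6, 10, 12, 14]
3 → replaces 6 → [3, 10, 12, 14]
6 → replaces 10 → [3, 6, 12, 14]
17 → extends → [3, 6, 12, 14, 17]
20 → extends → [3, 6, 12, 14, 17, 20]
7 → replaces 12 → [3, 6, 7, 14, 17, 20]
9 → replaces 14 → [3, 6, 7, 9, 17, 20]
Length 6; one witness is 6, 11, 12, 14, 17, 20.

6, 11, 12, 14, 17, 20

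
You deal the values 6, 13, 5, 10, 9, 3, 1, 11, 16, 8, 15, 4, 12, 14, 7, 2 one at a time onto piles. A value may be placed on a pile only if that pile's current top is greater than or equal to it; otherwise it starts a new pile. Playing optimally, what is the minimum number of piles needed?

Place each on the leftmost legal pile:
6 → new pile 1 (tops now [6])
13 → new pile 2 (tops now [6, 13])
5 → pile 1 (tops now [5, 13])
10 → pile 2 (tops now [5, 10])
9 → pile 2 (tops now [5, 9])
3 → pile 1 (tops now [3, 9])
1 → pile 1 (tops now [1, 9])
11 → new pile 3 (tops now [1, 9, 11])
16 → new pile 4 (tops now [1, 9, 11, 16])
8 → pile 2 (tops now [1, 8, 11, 16])
15 → pile 4 (tops now [1, 8, 11, 15])
4 → pile 2 (tops now [1, 4, 11, 15])
12 → pile 4 (tops now [1, 4, 11, 12])
14 → new pile 5 (tops now [1, 4, 11, 12, 14])
7 → pile 3 (tops now [1, 4, 7, 12, 14])
2 → pile 2 (tops now [1, 2, 7, 12, 14])
Five piles.

5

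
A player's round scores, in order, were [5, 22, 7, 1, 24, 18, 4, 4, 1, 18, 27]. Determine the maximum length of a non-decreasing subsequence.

5

Track the smallest tail for each achievable length (allowing ties):
5 → extends → [5]
22 → extends → [5, 22]
7 → replaces 22 → [5, 7]
1 → replaces 5 → [1, 7]
24 → extends → [1, 7, 24]
18 → replaces 24 → [1, 7, 18]
4 → replaces 7 → [1, 4, 18]
4 → replaces 18 → [1, 4, 4]
1 → replaces 4 → [1, 1, 4]
18 → extends → [1, 1, 4, 18]
27 → extends → [1, 1, 4, 18, 27]
Five tails, so the longest non-decreasing subsequence has length 5 (e.g. 5, 7, 18, 18, 27).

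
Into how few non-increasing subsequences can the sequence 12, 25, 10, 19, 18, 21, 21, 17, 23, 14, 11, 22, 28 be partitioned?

5

The minimum number of non-increasing subsequences covering a sequence equals the length of its longest strictly increasing subsequence.
LIS length is 5 (e.g. 12, 19, 21, 23, 28), so 5 piles are needed.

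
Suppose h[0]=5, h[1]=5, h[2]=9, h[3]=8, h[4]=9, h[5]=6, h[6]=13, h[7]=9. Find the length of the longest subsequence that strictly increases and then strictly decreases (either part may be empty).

5

inc[i] = longest strictly increasing subsequence ending at i; dec[i] = longest strictly decreasing subsequence starting at i:
i:      0  1  2  3  4  5  6  7
h[i]:   5  5  9  8  9  6 13  9
inc:    1  1  2  2  3  2  4  3
dec:    1  1  3  2  2  1  2  1
Best peak at i=6 (value 13): inc=4, dec=2, length 4+2−1 = 5.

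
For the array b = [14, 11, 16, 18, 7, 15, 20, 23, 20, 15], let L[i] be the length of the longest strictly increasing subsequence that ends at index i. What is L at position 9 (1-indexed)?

dp[i] = 1 + max{dp[j] : j<i, b[j]<b[i]} (or 1 if no such j):
i:      1  2  3  4  5  6  7  8  9 10
b[i]:  14 11 16 18  7 15 20 23 20 15
dp:     1  1  2  3  1  2  4  5  4  2
At index 9 the value is 4.

4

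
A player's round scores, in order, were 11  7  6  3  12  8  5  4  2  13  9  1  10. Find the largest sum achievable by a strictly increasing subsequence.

36

Let S[i] be the best sum of a strictly increasing subsequence ending at i:
i:      1  2  3  4  5  6  7  8  9 10 11 12 13
a[i]:  11  7  6  3 12  8  5  4  2 13  9  1 10
S:     11  7  6  3 23 15  8  7  2 36 24  1 34
Maximum is 36 (e.g. 11 + 12 + 13).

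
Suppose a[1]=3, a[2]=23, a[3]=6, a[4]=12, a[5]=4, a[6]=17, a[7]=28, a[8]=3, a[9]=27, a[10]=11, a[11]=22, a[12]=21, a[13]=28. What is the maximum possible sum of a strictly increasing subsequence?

93

Let S[i] be the best sum of a strictly increasing subsequence ending at i:
i:      1  2  3  4  5  6  7  8  9 10 11 12 13
a[i]:   3 23  6 12  4 17 28  3 27 11 22 21 28
S:      3 26  9 21  7 38 66  3 65 20 60 59 93
Maximum is 93 (e.g. 3 + 6 + 12 + 17 + 27 + 28).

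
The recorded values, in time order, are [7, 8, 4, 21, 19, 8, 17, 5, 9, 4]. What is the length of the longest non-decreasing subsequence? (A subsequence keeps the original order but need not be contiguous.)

Track the smallest tail for each achievable length (allowing ties):
7 → extends → [7]
8 → extends → [7, 8]
4 → replaces 7 → [4, 8]
21 → extends → [4, 8, 21]
19 → replaces 21 → [4, 8, 19]
8 → replaces 19 → [4, 8, 8]
17 → extends → [4, 8, 8, 17]
5 → replaces 8 → [4, 5, 8, 17]
9 → replaces 17 → [4, 5, 8, 9]
4 → replaces 5 → [4, 4, 8, 9]
Four tails, so the longest non-decreasing subsequence has length 4 (e.g. 7, 8, 8, 17).

4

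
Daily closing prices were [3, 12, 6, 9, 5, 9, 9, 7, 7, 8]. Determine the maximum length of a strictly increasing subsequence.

4

Let dp[i] be the length of the longest such subsequence ending at index i:
i:      1  2  3  4  5  6  7  8  9 10
a[i]:   3 12  6  9  5  9  9  7  7  8
dp:     1  2  2  3  2  3  3  3  3  4
Maximum dp value is 4.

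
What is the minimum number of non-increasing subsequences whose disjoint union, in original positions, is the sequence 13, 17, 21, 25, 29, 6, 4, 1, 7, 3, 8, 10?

5

Place each on the leftmost legal pile:
13 → new pile 1 (tops now [13])
17 → new pile 2 (tops now [13, 17])
21 → new pile 3 (tops now [13, 17, 21])
25 → new pile 4 (tops now [13, 17, 21, 25])
29 → new pile 5 (tops now [13, 17, 21, 25, 29])
6 → pile 1 (tops now [6, 17, 21, 25, 29])
4 → pile 1 (tops now [4, 17, 21, 25, 29])
1 → pile 1 (tops now [1, 17, 21, 25, 29])
7 → pile 2 (tops now [1, 7, 21, 25, 29])
3 → pile 2 (tops now [1, 3, 21, 25, 29])
8 → pile 3 (tops now [1, 3, 8, 25, 29])
10 → pile 4 (tops now [1, 3, 8, 10, 29])
Five piles.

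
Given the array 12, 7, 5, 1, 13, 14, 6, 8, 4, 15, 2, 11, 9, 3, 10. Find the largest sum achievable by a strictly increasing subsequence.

Let S[i] be the best sum of a strictly increasing subsequence ending at i:
i:      1  2  3  4  5  6  7  8  9 10 11 12 13 14 15
a[i]:  12  7  5  1 13 14  6  8  4 15  2 11  9  3 10
S:     12  7  5  1 25 39 11 19  5 54  3 30 28  6 38
Maximum is 54 (e.g. 12 + 13 + 14 + 15).

54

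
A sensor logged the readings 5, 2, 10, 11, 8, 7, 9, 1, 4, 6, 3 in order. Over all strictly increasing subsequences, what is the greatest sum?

26

Let S[i] be the best sum of a strictly increasing subsequence ending at i:
i:      1  2  3  4  5  6  7  8  9 10 11
a[i]:   5  2 10 11  8  7  9  1  4  6  3
S:      5  2 15 26 13 12 22  1  6 12  5
Maximum is 26 (e.g. 5 + 10 + 11).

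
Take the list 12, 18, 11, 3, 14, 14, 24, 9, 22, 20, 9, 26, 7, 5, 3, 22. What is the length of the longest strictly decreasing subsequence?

7

Negate each value so 'decreasing' becomes 'increasing', then run patience tails on the negated sequence:
-12 → extends → [-12]
-18 → replaces -12 → [-18]
-11 → extends → [-18, -11]
-3 → extends → [-18, -11, -3]
-14 → replaces -11 → [-18, -14, -3]
-14 → already a tail → [-18, -14, -3]
-24 → replaces -18 → [-24, -14, -3]
-9 → replaces -3 → [-24, -14, -9]
-22 → replaces -14 → [-24, -22, -9]
-20 → replaces -9 → [-24, -22, -20]
-9 → extends → [-24, -22, -20, -9]
-26 → replaces -24 → [-26, -22, -20, -9]
-7 → extends → [-26, -22, -20, -9, -7]
-5 → extends → [-26, -22, -20, -9, -7, -5]
-3 → extends → [-26, -22, -20, -9, -7, -5, -3]
-22 → already a tail → [-26, -22, -20, -9, -7, -5, -3]
Seven tails, so the longest strictly decreasing subsequence of the original has length 7.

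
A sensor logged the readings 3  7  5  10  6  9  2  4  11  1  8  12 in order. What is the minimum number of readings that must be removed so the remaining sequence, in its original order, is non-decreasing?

6

Fewest deletions = n − (longest non-decreasing subsequence).
Patience tails:
3 → extends → [3]
7 → extends → [3, 7]
5 → replaces 7 → [3, 5]
10 → extends → [3, 5, 10]
6 → replaces 10 → [3, 5, 6]
9 → extends → [3, 5, 6, 9]
2 → replaces 3 → [2, 5, 6, 9]
4 → replaces 5 → [2, 4, 6, 9]
11 → extends → [2, 4, 6, 9, 11]
1 → replaces 2 → [1, 4, 6, 9, 11]
8 → replaces 9 → [1, 4, 6, 8, 11]
12 → extends → [1, 4, 6, 8, 11, 12]
Longest non-decreasing subsequence has length 6, so deletions = 12 − 6 = 6.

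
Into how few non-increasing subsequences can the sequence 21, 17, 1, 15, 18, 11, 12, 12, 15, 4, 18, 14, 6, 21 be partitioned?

6

The minimum number of non-increasing subsequences covering a sequence equals the length of its longest strictly increasing subsequence.
LIS length is 6 (e.g. 1, 11, 12, 15, 18, 21), so 6 piles are needed.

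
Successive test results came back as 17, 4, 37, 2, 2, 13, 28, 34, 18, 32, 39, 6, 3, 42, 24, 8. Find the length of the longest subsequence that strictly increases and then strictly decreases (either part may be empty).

inc[i] = longest strictly increasing subsequence ending at i; dec[i] = longest strictly decreasing subsequence starting at i:
i:      1  2  3  4  5  6  7  8  9 10 11 12 13 14 15 16
a[i]:  17  4 37  2  2 13 28 34 18 32 39  6  3 42 24  8
inc:    1  1  2  1  1  2  3  4  3  4  5  2  2  6  4  3
dec:    4  2  5  1  1  3  4  4  3  3  3  2  1  3  2  1
Best peak at i=14 (value 42): inc=6, dec=3, length 6+3−1 = 8.

8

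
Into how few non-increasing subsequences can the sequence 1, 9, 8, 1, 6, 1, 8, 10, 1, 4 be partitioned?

Place each on the leftmost legal pile:
1 → new pile 1 (tops now [1])
9 → new pile 2 (tops now [1, 9])
8 → pile 2 (tops now [1, 8])
1 → pile 1 (tops now [1, 8])
6 → pile 2 (tops now [1, 6])
1 → pile 1 (tops now [1, 6])
8 → new pile 3 (tops now [1, 6, 8])
10 → new pile 4 (tops now [1, 6, 8, 10])
1 → pile 1 (tops now [1, 6, 8, 10])
4 → pile 2 (tops now [1, 4, 8, 10])
Four piles.

4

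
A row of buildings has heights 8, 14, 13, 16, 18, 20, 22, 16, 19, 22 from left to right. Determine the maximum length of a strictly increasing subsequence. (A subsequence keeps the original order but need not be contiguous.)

Let dp[i] be the length of the longest such subsequence ending at index i:
i:      1  2  3  4  5  6  7  8  9 10
a[i]:   8 14 13 16 18 20 22 16 19 22
dp:     1  2  2  3  4  5  6  3  5  6
Maximum dp value is 6.

6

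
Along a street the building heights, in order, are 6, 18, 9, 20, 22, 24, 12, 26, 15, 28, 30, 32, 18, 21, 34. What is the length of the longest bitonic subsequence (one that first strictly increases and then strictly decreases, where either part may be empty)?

10

inc[i] = longest strictly increasing subsequence ending at i; dec[i] = longest strictly decreasing subsequence starting at i:
i:      1  2  3  4  5  6  7  8  9 10 11 12 13 14 15
a[i]:   6 18  9 20 22 24 12 26 15 28 30 32 18 21 34
inc:    1  2  2  3  4  5  3  6  4  7  8  9  5  6 10
dec:    1  2  1  2  2  2  1  2  1  2  2  2  1  1  1
Best peak at i=12 (value 32): inc=9, dec=2, length 9+2−1 = 10.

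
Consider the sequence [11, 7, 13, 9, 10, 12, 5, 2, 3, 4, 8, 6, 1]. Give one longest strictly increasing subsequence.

Patience tails give the LIS length; then backtrack through the dp parents:
11 → extends → [11]
7 → replaces 11 → [7]
13 → extends → [7, 13]
9 → replaces 13 → [7, 9]
10 → extends → [7, 9, 10]
12 → extends → [7, 9, 10, 12]
5 → replaces 7 → [5, 9, 10, 12]
2 → replaces 5 → [2, 9, 10, 12]
3 → replaces 9 → [2, 3, 10, 12]
4 → replaces 10 → [2, 3, 4, 12]
8 → replaces 12 → [2, 3, 4, 8]
6 → replaces 8 → [2, 3, 4, 6]
1 → replaces 2 → [1, 3, 4, 6]
Length 4; one witness is 7, 9, 10, 12.

7, 9, 10, 12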